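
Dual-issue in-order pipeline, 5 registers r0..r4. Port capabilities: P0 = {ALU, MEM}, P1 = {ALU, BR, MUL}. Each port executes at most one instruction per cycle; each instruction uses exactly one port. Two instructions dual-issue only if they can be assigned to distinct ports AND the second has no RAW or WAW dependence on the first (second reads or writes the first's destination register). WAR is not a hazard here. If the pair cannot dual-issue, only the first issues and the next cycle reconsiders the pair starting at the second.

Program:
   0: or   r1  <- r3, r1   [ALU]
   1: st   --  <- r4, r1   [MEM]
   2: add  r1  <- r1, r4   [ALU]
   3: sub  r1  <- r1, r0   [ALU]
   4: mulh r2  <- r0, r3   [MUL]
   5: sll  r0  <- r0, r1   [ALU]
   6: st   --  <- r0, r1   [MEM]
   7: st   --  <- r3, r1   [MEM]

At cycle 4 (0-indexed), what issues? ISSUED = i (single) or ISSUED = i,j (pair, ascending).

ISSUED = 6

c0: i0 or  RAW r1
c1: i1/i2 st+add  pair
c2: i3/i4 sub+mulh  pair
c3: i5 sll  RAW r0
c4: i6 st  no-port MEM/MEM
c5: i7 st  tail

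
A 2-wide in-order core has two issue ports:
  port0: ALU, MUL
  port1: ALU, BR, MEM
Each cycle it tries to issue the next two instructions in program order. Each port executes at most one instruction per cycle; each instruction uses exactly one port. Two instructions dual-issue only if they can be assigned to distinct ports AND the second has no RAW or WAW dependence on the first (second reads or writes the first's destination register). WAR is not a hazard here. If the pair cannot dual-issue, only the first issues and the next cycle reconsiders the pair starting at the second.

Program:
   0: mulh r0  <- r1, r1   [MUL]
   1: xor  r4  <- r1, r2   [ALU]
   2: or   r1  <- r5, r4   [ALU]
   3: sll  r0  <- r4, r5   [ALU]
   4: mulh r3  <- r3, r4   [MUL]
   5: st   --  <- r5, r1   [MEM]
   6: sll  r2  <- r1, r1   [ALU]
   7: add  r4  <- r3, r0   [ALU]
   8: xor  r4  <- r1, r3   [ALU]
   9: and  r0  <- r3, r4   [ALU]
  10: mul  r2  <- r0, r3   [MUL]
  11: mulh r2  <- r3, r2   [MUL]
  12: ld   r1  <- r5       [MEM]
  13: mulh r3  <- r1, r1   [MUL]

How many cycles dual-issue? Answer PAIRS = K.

PAIRS = 5

c0: i0&i1 mulh.MUL;xor.ALU  pair
c1: i2&i3 or.ALU;sll.ALU  pair
c2: i4&i5 mulh.MUL;st.MEM  pair
c3: i6&i7 sll.ALU;add.ALU  pair
c4: i8 xor.ALU  RAW r4
c5: i9 and.ALU  RAW r0
c6: i10 mul.MUL  no-port MUL/MUL
c7: i11&i12 mulh.MUL;ld.MEM  pair
c8: i13 mulh.MUL  tail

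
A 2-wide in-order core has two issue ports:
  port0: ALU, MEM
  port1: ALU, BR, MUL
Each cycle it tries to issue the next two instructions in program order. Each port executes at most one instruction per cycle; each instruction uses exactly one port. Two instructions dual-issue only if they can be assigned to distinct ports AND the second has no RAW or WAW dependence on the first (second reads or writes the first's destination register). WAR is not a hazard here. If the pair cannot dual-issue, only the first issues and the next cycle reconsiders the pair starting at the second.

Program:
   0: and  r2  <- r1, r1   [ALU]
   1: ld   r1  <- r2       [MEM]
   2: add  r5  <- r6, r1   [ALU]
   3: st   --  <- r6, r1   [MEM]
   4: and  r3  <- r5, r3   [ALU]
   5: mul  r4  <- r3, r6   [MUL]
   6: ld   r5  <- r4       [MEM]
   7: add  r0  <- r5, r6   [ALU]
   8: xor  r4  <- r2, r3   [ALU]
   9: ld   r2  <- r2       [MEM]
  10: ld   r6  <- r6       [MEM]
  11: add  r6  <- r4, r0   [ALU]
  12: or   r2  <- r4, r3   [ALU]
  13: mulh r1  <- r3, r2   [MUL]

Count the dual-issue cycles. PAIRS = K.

c0: i0 and.ALU  RAW r2
c1: i1 ld.MEM  RAW r1
c2: i2+i3 add.ALU;st.MEM  2-wide
c3: i4 and.ALU  RAW r3
c4: i5 mul.MUL  RAW r4
c5: i6 ld.MEM  RAW r5
c6: i7+i8 add.ALU;xor.ALU  2-wide
c7: i9 ld.MEM  no-port MEM/MEM
c8: i10 ld.MEM  WAW r6
c9: i11+i12 add.ALU;or.ALU  2-wide
c10: i13 mulh.MUL  tail

PAIRS = 3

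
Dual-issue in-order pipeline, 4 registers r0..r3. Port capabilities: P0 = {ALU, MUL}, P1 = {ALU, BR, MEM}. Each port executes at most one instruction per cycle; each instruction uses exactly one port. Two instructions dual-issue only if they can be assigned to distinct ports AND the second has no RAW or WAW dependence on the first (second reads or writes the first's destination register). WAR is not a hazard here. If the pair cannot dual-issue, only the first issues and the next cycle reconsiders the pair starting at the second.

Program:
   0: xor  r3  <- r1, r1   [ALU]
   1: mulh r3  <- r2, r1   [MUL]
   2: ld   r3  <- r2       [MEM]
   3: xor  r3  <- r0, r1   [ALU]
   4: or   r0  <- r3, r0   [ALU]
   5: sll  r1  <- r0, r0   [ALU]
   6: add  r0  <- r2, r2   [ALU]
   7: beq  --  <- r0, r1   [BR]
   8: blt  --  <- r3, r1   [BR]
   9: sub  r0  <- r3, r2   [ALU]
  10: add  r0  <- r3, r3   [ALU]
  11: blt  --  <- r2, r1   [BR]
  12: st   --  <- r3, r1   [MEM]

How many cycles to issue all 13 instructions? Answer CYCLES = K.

0. xor @i0  | WAW r3
1. mulh @i1  | WAW r3
2. ld @i2  | WAW r3
3. xor @i3  | RAW r3
4. or @i4  | RAW r0
5. sll;add @i5+i6  | pair
6. beq @i7  | no-port BR/BR
7. blt;sub @i8+i9  | pair
8. add;blt @i10+i11  | pair
9. st @i12  | tail

CYCLES = 10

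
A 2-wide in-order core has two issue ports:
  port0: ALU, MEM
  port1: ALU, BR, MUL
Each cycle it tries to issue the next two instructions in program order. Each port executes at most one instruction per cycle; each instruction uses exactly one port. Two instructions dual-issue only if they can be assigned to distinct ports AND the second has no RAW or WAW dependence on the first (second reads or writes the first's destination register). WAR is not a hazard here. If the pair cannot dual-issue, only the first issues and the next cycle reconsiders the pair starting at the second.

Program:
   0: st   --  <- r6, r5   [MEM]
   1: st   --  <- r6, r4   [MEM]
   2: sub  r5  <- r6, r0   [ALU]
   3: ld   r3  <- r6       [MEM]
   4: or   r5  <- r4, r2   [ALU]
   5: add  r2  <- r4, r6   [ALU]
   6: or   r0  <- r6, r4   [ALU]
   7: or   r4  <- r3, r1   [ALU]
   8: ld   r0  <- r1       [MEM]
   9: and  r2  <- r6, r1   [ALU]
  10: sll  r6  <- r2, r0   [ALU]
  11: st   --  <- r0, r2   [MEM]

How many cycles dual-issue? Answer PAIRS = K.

PAIRS = 5

t=0 i0:st.MEM ; no-port MEM/MEM
t=1 i1,i2:st.MEM sub.ALU ; pair
t=2 i3,i4:ld.MEM or.ALU ; pair
t=3 i5,i6:add.ALU or.ALU ; pair
t=4 i7,i8:or.ALU ld.MEM ; pair
t=5 i9:and.ALU ; RAW r2
t=6 i10,i11:sll.ALU st.MEM ; pair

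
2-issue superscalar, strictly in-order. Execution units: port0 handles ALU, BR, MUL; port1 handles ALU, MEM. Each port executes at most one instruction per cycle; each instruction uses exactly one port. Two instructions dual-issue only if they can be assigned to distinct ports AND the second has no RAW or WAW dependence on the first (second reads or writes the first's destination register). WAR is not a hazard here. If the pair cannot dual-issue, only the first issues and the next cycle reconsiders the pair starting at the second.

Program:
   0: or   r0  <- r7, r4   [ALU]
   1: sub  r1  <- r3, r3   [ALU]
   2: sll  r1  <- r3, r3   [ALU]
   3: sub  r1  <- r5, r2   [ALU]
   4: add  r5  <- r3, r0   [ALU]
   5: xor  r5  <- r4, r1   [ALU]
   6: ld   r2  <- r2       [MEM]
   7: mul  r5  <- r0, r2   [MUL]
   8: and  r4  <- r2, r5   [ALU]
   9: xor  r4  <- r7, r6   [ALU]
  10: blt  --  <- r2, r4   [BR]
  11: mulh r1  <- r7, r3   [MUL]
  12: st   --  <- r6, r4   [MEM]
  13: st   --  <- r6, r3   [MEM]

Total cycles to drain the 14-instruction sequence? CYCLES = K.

c0: i0+i1 or.ALU sub.ALU  2-wide
c1: i2 sll.ALU  WAW r1
c2: i3+i4 sub.ALU add.ALU  2-wide
c3: i5+i6 xor.ALU ld.MEM  2-wide
c4: i7 mul.MUL  RAW r5
c5: i8 and.ALU  WAW r4
c6: i9 xor.ALU  RAW r4
c7: i10 blt.BR  no-port BR/MUL
c8: i11+i12 mulh.MUL st.MEM  2-wide
c9: i13 st.MEM  tail

CYCLES = 10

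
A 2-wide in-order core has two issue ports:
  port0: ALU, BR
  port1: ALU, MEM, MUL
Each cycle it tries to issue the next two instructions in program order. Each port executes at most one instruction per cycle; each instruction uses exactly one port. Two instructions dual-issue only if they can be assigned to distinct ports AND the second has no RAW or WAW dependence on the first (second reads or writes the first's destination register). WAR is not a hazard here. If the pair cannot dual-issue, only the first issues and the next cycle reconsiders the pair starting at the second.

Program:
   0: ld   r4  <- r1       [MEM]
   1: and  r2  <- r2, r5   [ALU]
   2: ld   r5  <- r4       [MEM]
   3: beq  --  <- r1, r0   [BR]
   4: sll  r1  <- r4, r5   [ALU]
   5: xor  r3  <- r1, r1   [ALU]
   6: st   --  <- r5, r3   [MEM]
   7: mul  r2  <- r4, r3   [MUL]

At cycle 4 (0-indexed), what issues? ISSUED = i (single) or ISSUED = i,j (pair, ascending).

ISSUED = 6

  cy0 -> i0+i1 (ld.MEM and.ALU) pair
  cy1 -> i2+i3 (ld.MEM beq.BR) pair
  cy2 -> i4 (sll.ALU) RAW r1
  cy3 -> i5 (xor.ALU) RAW r3
  cy4 -> i6 (st.MEM) no-port MEM/MUL
  cy5 -> i7 (mul.MUL) tail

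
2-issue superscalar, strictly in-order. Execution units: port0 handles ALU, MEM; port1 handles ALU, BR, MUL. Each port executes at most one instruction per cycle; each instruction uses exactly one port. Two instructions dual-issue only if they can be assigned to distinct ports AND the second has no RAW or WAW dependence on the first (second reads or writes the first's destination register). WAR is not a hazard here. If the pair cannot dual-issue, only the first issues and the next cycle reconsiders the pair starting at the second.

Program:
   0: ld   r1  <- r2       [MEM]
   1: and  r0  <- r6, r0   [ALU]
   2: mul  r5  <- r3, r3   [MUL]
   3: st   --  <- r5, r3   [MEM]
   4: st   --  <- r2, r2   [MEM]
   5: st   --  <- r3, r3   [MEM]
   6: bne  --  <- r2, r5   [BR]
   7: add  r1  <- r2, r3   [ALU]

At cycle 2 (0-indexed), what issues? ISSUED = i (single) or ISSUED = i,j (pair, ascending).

ISSUED = 3

c0: i0/i1 ld.MEM and.ALU  dual
c1: i2 mul.MUL  RAW r5
c2: i3 st.MEM  no-port MEM/MEM
c3: i4 st.MEM  no-port MEM/MEM
c4: i5/i6 st.MEM bne.BR  dual
c5: i7 add.ALU  tail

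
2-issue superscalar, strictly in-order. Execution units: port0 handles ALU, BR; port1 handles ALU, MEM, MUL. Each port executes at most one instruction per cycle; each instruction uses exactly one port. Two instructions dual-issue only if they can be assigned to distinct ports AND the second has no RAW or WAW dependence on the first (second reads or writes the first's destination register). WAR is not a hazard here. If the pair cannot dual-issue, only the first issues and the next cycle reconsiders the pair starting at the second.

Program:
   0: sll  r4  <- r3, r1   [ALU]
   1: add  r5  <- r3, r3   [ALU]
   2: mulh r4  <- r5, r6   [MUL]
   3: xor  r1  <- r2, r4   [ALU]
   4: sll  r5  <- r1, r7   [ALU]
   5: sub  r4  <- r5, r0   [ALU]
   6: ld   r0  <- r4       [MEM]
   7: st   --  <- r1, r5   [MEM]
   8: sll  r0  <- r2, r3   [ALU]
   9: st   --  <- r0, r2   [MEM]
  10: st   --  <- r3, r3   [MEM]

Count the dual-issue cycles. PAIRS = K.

  cy0 -> i0,i1 (sll add) pair
  cy1 -> i2 (mulh) RAW r4
  cy2 -> i3 (xor) RAW r1
  cy3 -> i4 (sll) RAW r5
  cy4 -> i5 (sub) RAW r4
  cy5 -> i6 (ld) no-port MEM/MEM
  cy6 -> i7,i8 (st sll) pair
  cy7 -> i9 (st) no-port MEM/MEM
  cy8 -> i10 (st) tail

PAIRS = 2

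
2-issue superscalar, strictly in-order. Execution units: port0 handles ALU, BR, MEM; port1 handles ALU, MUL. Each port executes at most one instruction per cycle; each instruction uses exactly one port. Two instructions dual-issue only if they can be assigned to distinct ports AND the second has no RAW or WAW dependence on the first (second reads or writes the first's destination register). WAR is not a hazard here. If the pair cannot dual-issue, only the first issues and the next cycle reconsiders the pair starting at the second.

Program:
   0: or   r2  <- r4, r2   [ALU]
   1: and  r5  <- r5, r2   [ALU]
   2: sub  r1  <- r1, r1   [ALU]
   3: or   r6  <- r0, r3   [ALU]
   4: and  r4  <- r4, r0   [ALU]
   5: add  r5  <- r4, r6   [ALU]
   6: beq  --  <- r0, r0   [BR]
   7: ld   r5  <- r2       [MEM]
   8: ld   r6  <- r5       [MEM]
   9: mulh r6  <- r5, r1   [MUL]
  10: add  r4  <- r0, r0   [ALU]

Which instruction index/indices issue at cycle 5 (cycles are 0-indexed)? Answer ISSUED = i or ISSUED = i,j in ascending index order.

#0 head=0: or.ALU i0 RAW r2
#1 head=1: and.ALU;sub.ALU i1+i2 2-wide
#2 head=3: or.ALU;and.ALU i3+i4 2-wide
#3 head=5: add.ALU;beq.BR i5+i6 2-wide
#4 head=7: ld.MEM i7 no-port MEM/MEM
#5 head=8: ld.MEM i8 WAW r6
#6 head=9: mulh.MUL;add.ALU i9+i10 2-wide

ISSUED = 8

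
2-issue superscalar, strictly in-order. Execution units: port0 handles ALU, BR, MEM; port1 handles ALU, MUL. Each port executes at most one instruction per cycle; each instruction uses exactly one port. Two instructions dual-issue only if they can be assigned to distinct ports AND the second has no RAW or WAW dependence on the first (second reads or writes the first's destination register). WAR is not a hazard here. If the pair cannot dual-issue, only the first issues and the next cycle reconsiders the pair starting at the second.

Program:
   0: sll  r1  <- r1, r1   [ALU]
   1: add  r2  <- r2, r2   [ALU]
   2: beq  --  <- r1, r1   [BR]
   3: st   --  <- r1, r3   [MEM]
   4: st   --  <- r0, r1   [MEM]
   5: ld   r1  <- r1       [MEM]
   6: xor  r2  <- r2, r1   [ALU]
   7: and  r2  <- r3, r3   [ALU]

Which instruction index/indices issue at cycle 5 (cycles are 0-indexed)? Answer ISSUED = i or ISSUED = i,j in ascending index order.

ISSUED = 6

[0] i0+i1  sll.ALU+add.ALU  -- dual
[1] i2  beq.BR  -- no-port BR/MEM
[2] i3  st.MEM  -- no-port MEM/MEM
[3] i4  st.MEM  -- no-port MEM/MEM
[4] i5  ld.MEM  -- RAW r1
[5] i6  xor.ALU  -- WAW r2
[6] i7  and.ALU  -- tail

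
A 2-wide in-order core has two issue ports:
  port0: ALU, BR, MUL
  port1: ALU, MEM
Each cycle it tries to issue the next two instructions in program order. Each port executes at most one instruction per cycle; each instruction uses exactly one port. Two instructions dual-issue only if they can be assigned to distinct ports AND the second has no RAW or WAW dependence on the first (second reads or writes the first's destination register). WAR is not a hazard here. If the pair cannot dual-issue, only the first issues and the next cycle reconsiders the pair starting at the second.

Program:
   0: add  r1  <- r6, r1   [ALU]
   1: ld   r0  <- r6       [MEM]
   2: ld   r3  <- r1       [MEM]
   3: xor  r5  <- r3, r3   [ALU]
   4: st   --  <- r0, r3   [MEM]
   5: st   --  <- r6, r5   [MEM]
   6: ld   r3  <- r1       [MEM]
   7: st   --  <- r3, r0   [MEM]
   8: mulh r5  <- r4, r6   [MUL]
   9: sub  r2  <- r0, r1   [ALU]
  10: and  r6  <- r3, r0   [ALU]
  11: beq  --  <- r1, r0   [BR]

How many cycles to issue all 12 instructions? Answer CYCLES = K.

#0 head=0: add.ALU/ld.MEM i0+i1 2-wide
#1 head=2: ld.MEM i2 RAW r3
#2 head=3: xor.ALU/st.MEM i3+i4 2-wide
#3 head=5: st.MEM i5 no-port MEM/MEM
#4 head=6: ld.MEM i6 no-port MEM/MEM
#5 head=7: st.MEM/mulh.MUL i7+i8 2-wide
#6 head=9: sub.ALU/and.ALU i9+i10 2-wide
#7 head=11: beq.BR i11 tail

CYCLES = 8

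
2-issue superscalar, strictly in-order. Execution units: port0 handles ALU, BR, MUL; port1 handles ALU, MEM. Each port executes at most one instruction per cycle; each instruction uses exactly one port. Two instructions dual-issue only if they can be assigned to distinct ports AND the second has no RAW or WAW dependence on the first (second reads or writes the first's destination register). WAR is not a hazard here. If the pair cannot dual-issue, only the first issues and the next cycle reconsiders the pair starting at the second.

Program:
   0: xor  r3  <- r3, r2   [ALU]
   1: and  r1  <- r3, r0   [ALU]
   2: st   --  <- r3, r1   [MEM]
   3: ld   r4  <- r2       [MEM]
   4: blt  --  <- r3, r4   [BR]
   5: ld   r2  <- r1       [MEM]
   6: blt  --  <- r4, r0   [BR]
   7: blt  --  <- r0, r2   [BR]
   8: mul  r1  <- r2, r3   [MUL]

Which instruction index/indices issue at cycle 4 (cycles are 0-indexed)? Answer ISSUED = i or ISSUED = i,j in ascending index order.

c0: i0 xor.ALU  RAW r3
c1: i1 and.ALU  RAW r1
c2: i2 st.MEM  no-port MEM/MEM
c3: i3 ld.MEM  RAW r4
c4: i4+i5 blt.BR+ld.MEM  2-wide
c5: i6 blt.BR  no-port BR/BR
c6: i7 blt.BR  no-port BR/MUL
c7: i8 mul.MUL  tail

ISSUED = 4,5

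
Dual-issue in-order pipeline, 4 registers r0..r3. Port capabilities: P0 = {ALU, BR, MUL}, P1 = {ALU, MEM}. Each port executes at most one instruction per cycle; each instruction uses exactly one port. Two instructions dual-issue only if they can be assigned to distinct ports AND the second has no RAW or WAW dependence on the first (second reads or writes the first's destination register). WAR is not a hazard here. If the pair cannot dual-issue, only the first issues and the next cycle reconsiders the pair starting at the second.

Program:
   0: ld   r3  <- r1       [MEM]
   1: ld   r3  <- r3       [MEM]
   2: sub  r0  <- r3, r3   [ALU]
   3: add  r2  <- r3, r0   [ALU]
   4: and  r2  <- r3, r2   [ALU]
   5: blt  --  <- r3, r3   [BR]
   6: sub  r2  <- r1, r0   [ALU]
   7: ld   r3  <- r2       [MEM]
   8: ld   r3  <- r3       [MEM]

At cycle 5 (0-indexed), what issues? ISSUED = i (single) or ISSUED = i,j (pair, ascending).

ISSUED = 6

c0: i0 ld.MEM  no-port MEM/MEM
c1: i1 ld.MEM  RAW r3
c2: i2 sub.ALU  RAW r0
c3: i3 add.ALU  RAW+WAW r2
c4: i4+i5 and.ALU blt.BR  pair
c5: i6 sub.ALU  RAW r2
c6: i7 ld.MEM  no-port MEM/MEM
c7: i8 ld.MEM  tail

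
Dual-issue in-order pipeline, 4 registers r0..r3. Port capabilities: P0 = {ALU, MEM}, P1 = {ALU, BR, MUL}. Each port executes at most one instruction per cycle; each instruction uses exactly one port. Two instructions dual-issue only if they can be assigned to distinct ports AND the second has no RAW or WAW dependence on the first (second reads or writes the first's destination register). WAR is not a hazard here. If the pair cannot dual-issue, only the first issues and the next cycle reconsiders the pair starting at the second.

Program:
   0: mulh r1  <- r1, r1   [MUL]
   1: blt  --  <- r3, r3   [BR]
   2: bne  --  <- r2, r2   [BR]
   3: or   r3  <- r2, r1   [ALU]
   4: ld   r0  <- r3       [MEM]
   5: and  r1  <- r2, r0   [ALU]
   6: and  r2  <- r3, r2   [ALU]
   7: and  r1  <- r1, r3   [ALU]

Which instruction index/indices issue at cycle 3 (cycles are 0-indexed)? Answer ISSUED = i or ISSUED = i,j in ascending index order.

c0: i0 mulh  no-port MUL/BR
c1: i1 blt  no-port BR/BR
c2: i2&i3 bne;or  pair
c3: i4 ld  RAW r0
c4: i5&i6 and;and  pair
c5: i7 and  tail

ISSUED = 4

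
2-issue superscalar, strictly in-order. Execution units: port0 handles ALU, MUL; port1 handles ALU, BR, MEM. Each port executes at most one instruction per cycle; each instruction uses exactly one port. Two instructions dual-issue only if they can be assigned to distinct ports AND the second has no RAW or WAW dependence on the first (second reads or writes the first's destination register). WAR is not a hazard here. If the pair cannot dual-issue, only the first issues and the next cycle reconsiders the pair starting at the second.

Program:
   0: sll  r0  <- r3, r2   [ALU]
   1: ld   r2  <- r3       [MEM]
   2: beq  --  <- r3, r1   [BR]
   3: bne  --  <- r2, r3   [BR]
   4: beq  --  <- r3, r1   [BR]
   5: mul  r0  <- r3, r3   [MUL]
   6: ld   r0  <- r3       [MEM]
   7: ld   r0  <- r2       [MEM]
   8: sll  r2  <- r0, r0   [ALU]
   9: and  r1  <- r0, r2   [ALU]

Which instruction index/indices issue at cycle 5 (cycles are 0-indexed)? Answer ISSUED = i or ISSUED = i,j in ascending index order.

  cy0 -> i0+i1 (sll.ALU;ld.MEM) 2-wide
  cy1 -> i2 (beq.BR) no-port BR/BR
  cy2 -> i3 (bne.BR) no-port BR/BR
  cy3 -> i4+i5 (beq.BR;mul.MUL) 2-wide
  cy4 -> i6 (ld.MEM) no-port MEM/MEM
  cy5 -> i7 (ld.MEM) RAW r0
  cy6 -> i8 (sll.ALU) RAW r2
  cy7 -> i9 (and.ALU) tail

ISSUED = 7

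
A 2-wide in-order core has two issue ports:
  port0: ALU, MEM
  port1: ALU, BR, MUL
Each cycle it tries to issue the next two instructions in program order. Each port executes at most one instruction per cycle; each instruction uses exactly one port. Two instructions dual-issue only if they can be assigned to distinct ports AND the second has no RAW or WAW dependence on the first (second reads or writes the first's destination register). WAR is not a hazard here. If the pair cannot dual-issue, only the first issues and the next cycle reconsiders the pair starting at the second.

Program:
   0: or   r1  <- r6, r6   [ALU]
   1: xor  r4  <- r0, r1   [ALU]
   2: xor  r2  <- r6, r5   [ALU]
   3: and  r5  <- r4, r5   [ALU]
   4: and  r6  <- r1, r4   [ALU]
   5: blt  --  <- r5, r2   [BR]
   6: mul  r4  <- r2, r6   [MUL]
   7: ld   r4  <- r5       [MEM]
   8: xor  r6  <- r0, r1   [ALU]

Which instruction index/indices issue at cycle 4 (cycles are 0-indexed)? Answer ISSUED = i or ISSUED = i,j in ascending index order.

ISSUED = 6

[0] i0  or.ALU  -- RAW r1
[1] i1&i2  xor.ALU+xor.ALU  -- dual
[2] i3&i4  and.ALU+and.ALU  -- dual
[3] i5  blt.BR  -- no-port BR/MUL
[4] i6  mul.MUL  -- WAW r4
[5] i7&i8  ld.MEM+xor.ALU  -- dual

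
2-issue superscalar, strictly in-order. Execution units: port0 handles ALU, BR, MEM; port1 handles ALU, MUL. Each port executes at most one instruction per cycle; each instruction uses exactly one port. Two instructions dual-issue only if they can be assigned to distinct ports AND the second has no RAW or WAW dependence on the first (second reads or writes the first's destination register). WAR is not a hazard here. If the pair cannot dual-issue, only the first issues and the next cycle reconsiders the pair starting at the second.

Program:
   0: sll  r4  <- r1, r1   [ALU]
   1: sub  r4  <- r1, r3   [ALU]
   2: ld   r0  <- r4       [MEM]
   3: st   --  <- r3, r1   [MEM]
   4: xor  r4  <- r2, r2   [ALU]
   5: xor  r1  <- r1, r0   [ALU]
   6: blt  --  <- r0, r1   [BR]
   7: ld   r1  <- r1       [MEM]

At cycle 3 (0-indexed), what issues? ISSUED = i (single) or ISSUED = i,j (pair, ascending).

0. sll.ALU @i0  | WAW r4
1. sub.ALU @i1  | RAW r4
2. ld.MEM @i2  | no-port MEM/MEM
3. st.MEM xor.ALU @i3/i4  | 2-wide
4. xor.ALU @i5  | RAW r1
5. blt.BR @i6  | no-port BR/MEM
6. ld.MEM @i7  | tail

ISSUED = 3,4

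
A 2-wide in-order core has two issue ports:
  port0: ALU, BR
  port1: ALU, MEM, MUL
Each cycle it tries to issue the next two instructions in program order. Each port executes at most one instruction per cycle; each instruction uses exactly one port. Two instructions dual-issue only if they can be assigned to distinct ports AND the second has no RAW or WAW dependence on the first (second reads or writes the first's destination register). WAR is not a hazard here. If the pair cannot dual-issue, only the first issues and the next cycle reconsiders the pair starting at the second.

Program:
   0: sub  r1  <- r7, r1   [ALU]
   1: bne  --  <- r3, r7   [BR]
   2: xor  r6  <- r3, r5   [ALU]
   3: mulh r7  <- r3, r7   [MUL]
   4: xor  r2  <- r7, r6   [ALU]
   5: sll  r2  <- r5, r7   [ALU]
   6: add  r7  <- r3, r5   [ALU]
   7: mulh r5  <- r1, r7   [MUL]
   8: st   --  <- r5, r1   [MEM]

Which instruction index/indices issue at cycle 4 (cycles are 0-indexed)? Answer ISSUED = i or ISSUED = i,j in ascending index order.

0. sub.ALU bne.BR @i0&i1  | pair
1. xor.ALU mulh.MUL @i2&i3  | pair
2. xor.ALU @i4  | WAW r2
3. sll.ALU add.ALU @i5&i6  | pair
4. mulh.MUL @i7  | no-port MUL/MEM
5. st.MEM @i8  | tail

ISSUED = 7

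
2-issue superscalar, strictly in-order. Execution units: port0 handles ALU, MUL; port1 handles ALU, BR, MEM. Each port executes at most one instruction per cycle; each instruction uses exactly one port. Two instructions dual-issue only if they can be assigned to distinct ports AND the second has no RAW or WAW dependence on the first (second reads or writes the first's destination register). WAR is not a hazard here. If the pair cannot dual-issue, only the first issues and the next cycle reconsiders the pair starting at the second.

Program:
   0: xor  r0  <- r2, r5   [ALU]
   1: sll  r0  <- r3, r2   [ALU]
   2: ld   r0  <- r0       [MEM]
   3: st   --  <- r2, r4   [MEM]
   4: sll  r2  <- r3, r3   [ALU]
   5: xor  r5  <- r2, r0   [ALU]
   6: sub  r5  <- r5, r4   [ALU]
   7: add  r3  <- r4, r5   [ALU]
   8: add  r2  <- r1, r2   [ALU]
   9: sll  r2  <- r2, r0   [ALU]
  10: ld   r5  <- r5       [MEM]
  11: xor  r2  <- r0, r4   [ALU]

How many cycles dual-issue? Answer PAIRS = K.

#0 head=0: xor.ALU i0 WAW r0
#1 head=1: sll.ALU i1 RAW+WAW r0
#2 head=2: ld.MEM i2 no-port MEM/MEM
#3 head=3: st.MEM;sll.ALU i3&i4 pair
#4 head=5: xor.ALU i5 RAW+WAW r5
#5 head=6: sub.ALU i6 RAW r5
#6 head=7: add.ALU;add.ALU i7&i8 pair
#7 head=9: sll.ALU;ld.MEM i9&i10 pair
#8 head=11: xor.ALU i11 tail

PAIRS = 3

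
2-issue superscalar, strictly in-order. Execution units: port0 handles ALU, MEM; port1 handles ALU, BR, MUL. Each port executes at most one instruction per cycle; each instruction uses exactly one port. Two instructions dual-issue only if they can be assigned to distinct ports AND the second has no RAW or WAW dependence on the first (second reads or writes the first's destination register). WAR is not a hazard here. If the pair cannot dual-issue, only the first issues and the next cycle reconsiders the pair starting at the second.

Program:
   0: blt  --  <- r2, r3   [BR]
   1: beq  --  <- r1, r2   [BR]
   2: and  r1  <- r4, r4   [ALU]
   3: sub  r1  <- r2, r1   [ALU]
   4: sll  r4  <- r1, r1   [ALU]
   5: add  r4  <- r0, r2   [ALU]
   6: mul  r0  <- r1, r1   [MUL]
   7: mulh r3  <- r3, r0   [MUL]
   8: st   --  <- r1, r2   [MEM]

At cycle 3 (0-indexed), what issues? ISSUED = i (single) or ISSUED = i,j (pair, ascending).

ISSUED = 4

[0] i0  blt  -- no-port BR/BR
[1] i1+i2  beq and  -- 2-wide
[2] i3  sub  -- RAW r1
[3] i4  sll  -- WAW r4
[4] i5+i6  add mul  -- 2-wide
[5] i7+i8  mulh st  -- 2-wide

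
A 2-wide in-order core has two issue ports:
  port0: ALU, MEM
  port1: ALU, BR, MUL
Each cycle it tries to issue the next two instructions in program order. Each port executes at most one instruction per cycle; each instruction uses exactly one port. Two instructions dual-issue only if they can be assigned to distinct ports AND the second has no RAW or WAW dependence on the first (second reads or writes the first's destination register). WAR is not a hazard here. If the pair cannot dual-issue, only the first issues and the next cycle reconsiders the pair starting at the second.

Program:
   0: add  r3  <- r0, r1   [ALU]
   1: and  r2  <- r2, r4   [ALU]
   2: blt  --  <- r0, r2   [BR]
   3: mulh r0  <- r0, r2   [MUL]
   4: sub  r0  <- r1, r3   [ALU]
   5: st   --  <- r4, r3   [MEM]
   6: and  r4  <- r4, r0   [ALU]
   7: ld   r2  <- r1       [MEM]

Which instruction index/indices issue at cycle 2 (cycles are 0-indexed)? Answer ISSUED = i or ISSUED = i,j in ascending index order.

c0: i0+i1 add+and  2-wide
c1: i2 blt  no-port BR/MUL
c2: i3 mulh  WAW r0
c3: i4+i5 sub+st  2-wide
c4: i6+i7 and+ld  2-wide

ISSUED = 3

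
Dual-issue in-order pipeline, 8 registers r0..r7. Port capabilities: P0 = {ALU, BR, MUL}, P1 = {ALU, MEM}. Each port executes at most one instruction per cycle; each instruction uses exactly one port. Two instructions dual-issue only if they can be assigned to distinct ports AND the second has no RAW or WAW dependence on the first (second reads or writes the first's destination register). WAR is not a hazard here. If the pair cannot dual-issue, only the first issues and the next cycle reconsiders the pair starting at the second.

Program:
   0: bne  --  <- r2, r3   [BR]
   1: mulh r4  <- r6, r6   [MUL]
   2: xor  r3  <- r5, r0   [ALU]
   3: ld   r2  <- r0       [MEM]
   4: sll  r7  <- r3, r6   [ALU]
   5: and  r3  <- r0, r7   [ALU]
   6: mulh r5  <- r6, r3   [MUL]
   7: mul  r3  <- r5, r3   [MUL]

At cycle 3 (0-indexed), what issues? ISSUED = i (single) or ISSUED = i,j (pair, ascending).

ISSUED = 5

[0] i0  bne  -- no-port BR/MUL
[1] i1+i2  mulh xor  -- pair
[2] i3+i4  ld sll  -- pair
[3] i5  and  -- RAW r3
[4] i6  mulh  -- no-port MUL/MUL
[5] i7  mul  -- tail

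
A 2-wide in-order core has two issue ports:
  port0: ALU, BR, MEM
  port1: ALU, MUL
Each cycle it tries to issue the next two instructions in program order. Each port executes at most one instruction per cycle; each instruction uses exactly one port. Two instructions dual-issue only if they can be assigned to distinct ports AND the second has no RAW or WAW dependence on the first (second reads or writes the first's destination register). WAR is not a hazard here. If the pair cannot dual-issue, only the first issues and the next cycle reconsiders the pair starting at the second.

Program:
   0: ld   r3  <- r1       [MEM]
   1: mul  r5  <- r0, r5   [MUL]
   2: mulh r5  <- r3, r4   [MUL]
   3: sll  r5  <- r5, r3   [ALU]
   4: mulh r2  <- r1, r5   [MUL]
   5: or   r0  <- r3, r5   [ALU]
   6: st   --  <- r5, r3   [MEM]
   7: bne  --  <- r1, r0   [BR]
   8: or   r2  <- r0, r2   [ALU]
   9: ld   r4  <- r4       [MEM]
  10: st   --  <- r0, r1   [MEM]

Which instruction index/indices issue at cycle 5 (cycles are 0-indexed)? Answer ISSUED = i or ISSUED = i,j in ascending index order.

0. ld.MEM+mul.MUL @i0+i1  | 2-wide
1. mulh.MUL @i2  | RAW+WAW r5
2. sll.ALU @i3  | RAW r5
3. mulh.MUL+or.ALU @i4+i5  | 2-wide
4. st.MEM @i6  | no-port MEM/BR
5. bne.BR+or.ALU @i7+i8  | 2-wide
6. ld.MEM @i9  | no-port MEM/MEM
7. st.MEM @i10  | tail

ISSUED = 7,8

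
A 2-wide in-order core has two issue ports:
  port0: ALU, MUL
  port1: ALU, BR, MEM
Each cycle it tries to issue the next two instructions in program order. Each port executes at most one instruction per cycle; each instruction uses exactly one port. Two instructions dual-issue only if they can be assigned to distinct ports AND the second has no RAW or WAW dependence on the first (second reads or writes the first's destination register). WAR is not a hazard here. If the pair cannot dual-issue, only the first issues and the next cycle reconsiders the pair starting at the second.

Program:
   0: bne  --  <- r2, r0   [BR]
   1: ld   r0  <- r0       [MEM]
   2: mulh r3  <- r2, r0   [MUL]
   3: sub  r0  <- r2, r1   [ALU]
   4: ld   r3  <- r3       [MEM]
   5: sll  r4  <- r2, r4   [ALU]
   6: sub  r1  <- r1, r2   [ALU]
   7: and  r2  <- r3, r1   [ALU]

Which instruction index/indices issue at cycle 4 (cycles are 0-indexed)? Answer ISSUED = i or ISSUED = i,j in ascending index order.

ISSUED = 6

  cy0 -> i0 (bne.BR) no-port BR/MEM
  cy1 -> i1 (ld.MEM) RAW r0
  cy2 -> i2+i3 (mulh.MUL+sub.ALU) dual
  cy3 -> i4+i5 (ld.MEM+sll.ALU) dual
  cy4 -> i6 (sub.ALU) RAW r1
  cy5 -> i7 (and.ALU) tail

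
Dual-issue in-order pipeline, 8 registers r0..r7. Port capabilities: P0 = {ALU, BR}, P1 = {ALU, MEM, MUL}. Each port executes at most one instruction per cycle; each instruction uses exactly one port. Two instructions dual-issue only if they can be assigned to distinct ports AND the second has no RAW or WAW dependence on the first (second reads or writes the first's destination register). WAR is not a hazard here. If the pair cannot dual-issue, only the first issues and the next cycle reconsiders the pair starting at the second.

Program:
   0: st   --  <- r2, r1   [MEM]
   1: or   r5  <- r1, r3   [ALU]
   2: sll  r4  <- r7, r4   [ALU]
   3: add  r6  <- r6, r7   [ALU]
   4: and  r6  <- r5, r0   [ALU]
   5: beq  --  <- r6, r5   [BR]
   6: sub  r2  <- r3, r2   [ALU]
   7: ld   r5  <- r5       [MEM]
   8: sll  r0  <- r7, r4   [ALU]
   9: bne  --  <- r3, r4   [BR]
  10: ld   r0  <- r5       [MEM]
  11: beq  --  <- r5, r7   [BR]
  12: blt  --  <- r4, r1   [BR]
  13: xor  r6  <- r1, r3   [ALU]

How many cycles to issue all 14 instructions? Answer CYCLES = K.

#0 head=0: st or i0+i1 2-wide
#1 head=2: sll add i2+i3 2-wide
#2 head=4: and i4 RAW r6
#3 head=5: beq sub i5+i6 2-wide
#4 head=7: ld sll i7+i8 2-wide
#5 head=9: bne ld i9+i10 2-wide
#6 head=11: beq i11 no-port BR/BR
#7 head=12: blt xor i12+i13 2-wide

CYCLES = 8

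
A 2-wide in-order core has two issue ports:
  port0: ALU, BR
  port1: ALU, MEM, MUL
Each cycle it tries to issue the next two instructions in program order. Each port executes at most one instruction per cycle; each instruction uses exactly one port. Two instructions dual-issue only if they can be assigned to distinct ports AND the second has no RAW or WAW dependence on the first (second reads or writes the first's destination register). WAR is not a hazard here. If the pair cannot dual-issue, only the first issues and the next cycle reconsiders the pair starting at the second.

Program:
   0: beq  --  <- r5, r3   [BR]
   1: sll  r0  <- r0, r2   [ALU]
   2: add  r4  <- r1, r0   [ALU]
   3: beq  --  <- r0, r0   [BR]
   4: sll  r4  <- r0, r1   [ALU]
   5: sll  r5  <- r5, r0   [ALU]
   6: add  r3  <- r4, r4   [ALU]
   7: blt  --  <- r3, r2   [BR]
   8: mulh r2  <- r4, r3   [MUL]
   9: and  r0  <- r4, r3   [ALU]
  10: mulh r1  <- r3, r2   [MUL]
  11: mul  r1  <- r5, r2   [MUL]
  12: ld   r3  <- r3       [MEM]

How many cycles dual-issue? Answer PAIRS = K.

PAIRS = 5

c0: i0+i1 beq.BR/sll.ALU  dual
c1: i2+i3 add.ALU/beq.BR  dual
c2: i4+i5 sll.ALU/sll.ALU  dual
c3: i6 add.ALU  RAW r3
c4: i7+i8 blt.BR/mulh.MUL  dual
c5: i9+i10 and.ALU/mulh.MUL  dual
c6: i11 mul.MUL  no-port MUL/MEM
c7: i12 ld.MEM  tail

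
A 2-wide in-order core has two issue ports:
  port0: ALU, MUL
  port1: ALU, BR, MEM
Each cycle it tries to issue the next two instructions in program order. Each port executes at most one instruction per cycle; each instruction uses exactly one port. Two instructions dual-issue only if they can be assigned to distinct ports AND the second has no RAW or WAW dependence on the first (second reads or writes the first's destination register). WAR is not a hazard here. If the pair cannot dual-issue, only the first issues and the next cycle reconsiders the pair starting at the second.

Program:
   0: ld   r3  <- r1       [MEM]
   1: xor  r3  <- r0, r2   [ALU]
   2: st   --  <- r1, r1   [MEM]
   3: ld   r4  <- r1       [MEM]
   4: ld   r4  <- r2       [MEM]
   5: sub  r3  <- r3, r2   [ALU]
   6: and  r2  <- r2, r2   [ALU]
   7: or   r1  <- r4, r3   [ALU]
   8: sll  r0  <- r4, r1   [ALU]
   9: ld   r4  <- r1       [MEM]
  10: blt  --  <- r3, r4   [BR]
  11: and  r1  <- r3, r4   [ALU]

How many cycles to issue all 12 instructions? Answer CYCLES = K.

CYCLES = 7

c0: i0 ld.MEM  WAW r3
c1: i1+i2 xor.ALU+st.MEM  pair
c2: i3 ld.MEM  no-port MEM/MEM
c3: i4+i5 ld.MEM+sub.ALU  pair
c4: i6+i7 and.ALU+or.ALU  pair
c5: i8+i9 sll.ALU+ld.MEM  pair
c6: i10+i11 blt.BR+and.ALU  pair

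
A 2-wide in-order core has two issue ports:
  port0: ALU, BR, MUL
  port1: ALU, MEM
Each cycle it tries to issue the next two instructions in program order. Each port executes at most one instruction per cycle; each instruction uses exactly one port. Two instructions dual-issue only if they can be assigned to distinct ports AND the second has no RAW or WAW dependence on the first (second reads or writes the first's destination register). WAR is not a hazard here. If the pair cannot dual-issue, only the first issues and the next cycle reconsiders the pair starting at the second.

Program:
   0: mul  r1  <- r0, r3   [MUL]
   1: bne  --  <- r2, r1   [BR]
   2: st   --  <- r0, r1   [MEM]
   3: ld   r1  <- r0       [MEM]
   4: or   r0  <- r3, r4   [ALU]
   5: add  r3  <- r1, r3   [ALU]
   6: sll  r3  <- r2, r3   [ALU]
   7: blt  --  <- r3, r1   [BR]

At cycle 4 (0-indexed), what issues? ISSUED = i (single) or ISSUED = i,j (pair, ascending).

c0: i0 mul.MUL  no-port MUL/BR
c1: i1/i2 bne.BR;st.MEM  2-wide
c2: i3/i4 ld.MEM;or.ALU  2-wide
c3: i5 add.ALU  RAW+WAW r3
c4: i6 sll.ALU  RAW r3
c5: i7 blt.BR  tail

ISSUED = 6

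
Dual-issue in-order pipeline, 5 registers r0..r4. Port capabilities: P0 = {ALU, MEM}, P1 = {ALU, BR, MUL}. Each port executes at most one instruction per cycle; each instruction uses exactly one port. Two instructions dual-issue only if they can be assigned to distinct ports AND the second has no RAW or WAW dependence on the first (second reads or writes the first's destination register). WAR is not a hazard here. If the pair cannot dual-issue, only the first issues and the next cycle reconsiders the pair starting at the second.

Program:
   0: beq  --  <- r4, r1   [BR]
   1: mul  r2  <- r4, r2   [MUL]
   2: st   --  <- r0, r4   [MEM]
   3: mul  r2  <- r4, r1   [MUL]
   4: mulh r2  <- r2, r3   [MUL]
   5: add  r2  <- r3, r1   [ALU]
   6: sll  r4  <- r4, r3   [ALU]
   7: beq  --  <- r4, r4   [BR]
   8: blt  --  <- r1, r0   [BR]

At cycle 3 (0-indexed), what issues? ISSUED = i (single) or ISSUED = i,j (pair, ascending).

0. beq.BR @i0  | no-port BR/MUL
1. mul.MUL+st.MEM @i1,i2  | dual
2. mul.MUL @i3  | no-port MUL/MUL
3. mulh.MUL @i4  | WAW r2
4. add.ALU+sll.ALU @i5,i6  | dual
5. beq.BR @i7  | no-port BR/BR
6. blt.BR @i8  | tail

ISSUED = 4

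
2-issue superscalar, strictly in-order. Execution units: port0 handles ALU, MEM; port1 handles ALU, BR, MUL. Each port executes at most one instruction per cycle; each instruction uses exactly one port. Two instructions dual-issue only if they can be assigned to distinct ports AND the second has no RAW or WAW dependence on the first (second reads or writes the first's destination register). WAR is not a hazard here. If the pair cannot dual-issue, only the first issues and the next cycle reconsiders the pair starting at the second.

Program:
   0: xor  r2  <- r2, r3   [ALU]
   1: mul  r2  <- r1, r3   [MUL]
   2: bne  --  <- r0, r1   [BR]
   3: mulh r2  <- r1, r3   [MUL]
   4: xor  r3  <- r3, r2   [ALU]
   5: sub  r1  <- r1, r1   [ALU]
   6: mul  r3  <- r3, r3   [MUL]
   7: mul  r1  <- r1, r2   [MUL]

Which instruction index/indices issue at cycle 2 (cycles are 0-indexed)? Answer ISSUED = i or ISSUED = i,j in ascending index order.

ISSUED = 2

c0: i0 xor.ALU  WAW r2
c1: i1 mul.MUL  no-port MUL/BR
c2: i2 bne.BR  no-port BR/MUL
c3: i3 mulh.MUL  RAW r2
c4: i4&i5 xor.ALU/sub.ALU  pair
c5: i6 mul.MUL  no-port MUL/MUL
c6: i7 mul.MUL  tail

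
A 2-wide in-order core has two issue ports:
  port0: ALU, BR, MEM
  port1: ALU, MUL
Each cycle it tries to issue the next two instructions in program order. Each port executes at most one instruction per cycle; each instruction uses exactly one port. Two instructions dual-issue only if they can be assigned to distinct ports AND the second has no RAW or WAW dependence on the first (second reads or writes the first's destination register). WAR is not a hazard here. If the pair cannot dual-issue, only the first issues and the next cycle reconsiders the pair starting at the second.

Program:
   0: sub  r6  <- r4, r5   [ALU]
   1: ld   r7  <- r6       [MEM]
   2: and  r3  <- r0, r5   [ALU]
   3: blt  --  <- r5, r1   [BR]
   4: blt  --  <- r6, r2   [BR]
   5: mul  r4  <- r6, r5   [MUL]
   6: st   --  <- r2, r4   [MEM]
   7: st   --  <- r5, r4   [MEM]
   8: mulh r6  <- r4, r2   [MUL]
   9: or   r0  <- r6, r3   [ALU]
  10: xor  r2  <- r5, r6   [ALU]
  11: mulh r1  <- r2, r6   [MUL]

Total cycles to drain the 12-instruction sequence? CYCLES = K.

[0] i0  sub  -- RAW r6
[1] i1,i2  ld and  -- dual
[2] i3  blt  -- no-port BR/BR
[3] i4,i5  blt mul  -- dual
[4] i6  st  -- no-port MEM/MEM
[5] i7,i8  st mulh  -- dual
[6] i9,i10  or xor  -- dual
[7] i11  mulh  -- tail

CYCLES = 8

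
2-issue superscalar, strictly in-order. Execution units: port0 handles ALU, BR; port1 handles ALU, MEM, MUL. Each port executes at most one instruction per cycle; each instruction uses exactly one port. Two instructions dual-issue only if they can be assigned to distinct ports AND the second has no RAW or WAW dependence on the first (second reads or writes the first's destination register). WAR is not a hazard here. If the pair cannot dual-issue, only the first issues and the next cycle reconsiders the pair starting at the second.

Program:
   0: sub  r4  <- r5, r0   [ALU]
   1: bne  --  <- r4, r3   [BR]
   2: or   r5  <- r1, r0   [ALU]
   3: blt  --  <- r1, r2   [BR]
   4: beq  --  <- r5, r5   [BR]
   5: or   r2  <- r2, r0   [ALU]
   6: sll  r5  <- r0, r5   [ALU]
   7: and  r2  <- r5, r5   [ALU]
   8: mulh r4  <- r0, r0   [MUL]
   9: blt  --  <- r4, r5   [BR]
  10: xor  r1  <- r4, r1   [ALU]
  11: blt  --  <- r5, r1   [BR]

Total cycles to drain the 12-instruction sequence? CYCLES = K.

0. sub @i0  | RAW r4
1. bne/or @i1,i2  | pair
2. blt @i3  | no-port BR/BR
3. beq/or @i4,i5  | pair
4. sll @i6  | RAW r5
5. and/mulh @i7,i8  | pair
6. blt/xor @i9,i10  | pair
7. blt @i11  | tail

CYCLES = 8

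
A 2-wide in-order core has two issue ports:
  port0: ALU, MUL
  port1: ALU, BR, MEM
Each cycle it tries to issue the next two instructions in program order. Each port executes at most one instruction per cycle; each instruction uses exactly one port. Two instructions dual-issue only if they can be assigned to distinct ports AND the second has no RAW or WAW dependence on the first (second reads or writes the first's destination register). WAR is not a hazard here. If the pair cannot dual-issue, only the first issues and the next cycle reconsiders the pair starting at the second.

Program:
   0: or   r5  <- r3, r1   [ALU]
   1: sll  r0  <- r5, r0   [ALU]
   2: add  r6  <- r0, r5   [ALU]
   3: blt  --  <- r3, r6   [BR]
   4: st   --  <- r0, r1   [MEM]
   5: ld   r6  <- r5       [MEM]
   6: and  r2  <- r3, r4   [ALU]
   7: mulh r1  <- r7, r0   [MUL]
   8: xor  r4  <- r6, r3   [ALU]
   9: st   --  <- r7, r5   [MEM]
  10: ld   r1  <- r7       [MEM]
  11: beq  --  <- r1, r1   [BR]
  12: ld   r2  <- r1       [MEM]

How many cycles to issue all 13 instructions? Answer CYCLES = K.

CYCLES = 11

  cy0 -> i0 (or.ALU) RAW r5
  cy1 -> i1 (sll.ALU) RAW r0
  cy2 -> i2 (add.ALU) RAW r6
  cy3 -> i3 (blt.BR) no-port BR/MEM
  cy4 -> i4 (st.MEM) no-port MEM/MEM
  cy5 -> i5&i6 (ld.MEM+and.ALU) 2-wide
  cy6 -> i7&i8 (mulh.MUL+xor.ALU) 2-wide
  cy7 -> i9 (st.MEM) no-port MEM/MEM
  cy8 -> i10 (ld.MEM) no-port MEM/BR
  cy9 -> i11 (beq.BR) no-port BR/MEM
  cy10 -> i12 (ld.MEM) tail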